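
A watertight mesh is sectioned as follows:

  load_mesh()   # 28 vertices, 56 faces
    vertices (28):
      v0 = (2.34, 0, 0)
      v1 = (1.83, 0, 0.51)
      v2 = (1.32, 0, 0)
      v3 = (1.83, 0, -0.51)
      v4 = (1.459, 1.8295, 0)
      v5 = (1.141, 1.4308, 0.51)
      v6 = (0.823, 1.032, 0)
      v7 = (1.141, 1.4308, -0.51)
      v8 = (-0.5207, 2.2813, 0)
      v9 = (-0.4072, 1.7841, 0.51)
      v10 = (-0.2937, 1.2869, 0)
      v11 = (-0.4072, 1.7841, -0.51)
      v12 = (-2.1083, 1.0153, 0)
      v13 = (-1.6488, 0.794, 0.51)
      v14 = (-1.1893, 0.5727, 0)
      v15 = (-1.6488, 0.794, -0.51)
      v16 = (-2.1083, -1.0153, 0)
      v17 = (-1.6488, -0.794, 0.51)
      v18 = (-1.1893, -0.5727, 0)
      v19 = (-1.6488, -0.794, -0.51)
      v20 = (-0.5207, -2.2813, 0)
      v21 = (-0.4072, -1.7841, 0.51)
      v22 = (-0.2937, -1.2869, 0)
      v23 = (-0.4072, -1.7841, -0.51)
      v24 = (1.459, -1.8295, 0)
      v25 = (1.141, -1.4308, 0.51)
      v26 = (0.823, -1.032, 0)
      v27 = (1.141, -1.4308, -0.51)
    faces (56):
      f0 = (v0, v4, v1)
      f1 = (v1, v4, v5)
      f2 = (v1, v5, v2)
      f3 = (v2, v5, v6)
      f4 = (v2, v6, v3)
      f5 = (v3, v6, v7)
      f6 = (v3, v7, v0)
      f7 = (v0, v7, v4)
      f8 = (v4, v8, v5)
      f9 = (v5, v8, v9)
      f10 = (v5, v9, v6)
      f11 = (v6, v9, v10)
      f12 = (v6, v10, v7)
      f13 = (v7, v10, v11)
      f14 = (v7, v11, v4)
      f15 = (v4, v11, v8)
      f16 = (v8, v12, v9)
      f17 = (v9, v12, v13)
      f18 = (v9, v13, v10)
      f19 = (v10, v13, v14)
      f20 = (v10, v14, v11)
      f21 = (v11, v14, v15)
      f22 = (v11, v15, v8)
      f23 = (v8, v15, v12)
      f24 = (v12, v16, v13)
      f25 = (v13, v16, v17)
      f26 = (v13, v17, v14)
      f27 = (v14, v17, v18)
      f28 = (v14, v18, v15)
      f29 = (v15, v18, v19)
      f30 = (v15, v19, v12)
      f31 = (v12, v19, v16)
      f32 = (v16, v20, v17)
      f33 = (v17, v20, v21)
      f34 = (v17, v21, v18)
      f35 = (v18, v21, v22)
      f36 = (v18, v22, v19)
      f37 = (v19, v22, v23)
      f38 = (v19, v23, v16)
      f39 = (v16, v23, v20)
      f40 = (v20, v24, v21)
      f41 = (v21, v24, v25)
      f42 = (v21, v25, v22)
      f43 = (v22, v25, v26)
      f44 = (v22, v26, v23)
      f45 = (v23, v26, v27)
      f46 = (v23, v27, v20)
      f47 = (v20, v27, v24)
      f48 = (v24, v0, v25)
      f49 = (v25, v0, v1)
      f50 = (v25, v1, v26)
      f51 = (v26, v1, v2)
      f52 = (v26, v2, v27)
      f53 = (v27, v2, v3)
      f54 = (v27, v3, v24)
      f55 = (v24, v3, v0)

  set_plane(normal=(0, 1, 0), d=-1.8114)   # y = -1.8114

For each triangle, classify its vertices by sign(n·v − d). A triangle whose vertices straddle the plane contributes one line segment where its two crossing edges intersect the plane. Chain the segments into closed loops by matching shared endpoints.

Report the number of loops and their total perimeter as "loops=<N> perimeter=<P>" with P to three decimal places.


Straddling triangles (10 of 56):
  (v16,v20,v17) [+-+] → (-1.10997, -1.8114, 0)–(-0.877114, -1.8114, 0.16113)  len=0.2832
  (v17,v20,v21) [+-+] → (-0.877114, -1.8114, 0.16113)–(-0.413432, -1.8114, 0.481997)  len=0.5639
  (v16,v23,v20) [++-] → (-0.413432, -1.8114, -0.481997)–(-1.10997, -1.8114, 0)  len=0.8470
  (v20,v24,v21) [--+] → (0.714986, -1.8114, 0.203326)–(-0.413432, -1.8114, 0.481997)  len=1.1623
  (v21,v24,v25) [+-+] → (0.714986, -1.8114, 0.203326)–(1.44456, -1.8114, 0.0231527)  len=0.7515
  (v23,v27,v20) [++-] → (0.397387, -1.8114, -0.281774)–(-0.413432, -1.8114, -0.481997)  len=0.8352
  (v20,v27,v24) [-+-] → (0.397387, -1.8114, -0.281774)–(1.44456, -1.8114, -0.0231527)  len=1.0786
  (v24,v0,v25) [-++] → (1.46772, -1.8114, 0)–(1.44456, -1.8114, 0.0231527)  len=0.0327
  (v27,v3,v24) [++-] → (1.46267, -1.8114, -0.00504564)–(1.44456, -1.8114, -0.0231527)  len=0.0256
  (v24,v3,v0) [-++] → (1.46267, -1.8114, -0.00504564)–(1.46772, -1.8114, 0)  len=0.0071

Chained into 1 loop(s):
  loop 1: 10 segments, perimeter = 5.5872
Total perimeter = 5.587

loops=1 perimeter=5.587


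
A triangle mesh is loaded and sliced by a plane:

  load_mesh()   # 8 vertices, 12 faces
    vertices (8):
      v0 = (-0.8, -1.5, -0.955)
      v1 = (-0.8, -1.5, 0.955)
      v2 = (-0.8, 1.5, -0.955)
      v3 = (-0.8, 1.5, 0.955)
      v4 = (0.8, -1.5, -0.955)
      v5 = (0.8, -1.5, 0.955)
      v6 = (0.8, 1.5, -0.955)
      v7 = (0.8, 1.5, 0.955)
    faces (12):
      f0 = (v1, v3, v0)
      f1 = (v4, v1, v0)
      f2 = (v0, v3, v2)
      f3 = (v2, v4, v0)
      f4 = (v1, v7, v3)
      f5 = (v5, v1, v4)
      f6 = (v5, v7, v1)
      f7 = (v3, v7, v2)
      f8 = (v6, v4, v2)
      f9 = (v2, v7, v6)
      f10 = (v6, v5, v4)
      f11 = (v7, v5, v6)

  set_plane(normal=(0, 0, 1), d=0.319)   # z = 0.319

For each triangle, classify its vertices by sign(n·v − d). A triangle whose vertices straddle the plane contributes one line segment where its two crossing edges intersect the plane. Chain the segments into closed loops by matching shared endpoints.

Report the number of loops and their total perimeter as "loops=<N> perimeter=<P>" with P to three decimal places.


loops=1 perimeter=9.200

Straddling triangles (8 of 12):
  (v1,v3,v0) [++-] → (-0.8, 0.501047, 0.319)–(-0.8, -1.5, 0.319)  len=2.0010
  (v4,v1,v0) [-+-] → (-0.267225, -1.5, 0.319)–(-0.8, -1.5, 0.319)  len=0.5328
  (v0,v3,v2) [-+-] → (-0.8, 0.501047, 0.319)–(-0.8, 1.5, 0.319)  len=0.9990
  (v5,v1,v4) [++-] → (-0.267225, -1.5, 0.319)–(0.8, -1.5, 0.319)  len=1.0672
  (v3,v7,v2) [++-] → (0.267225, 1.5, 0.319)–(-0.8, 1.5, 0.319)  len=1.0672
  (v2,v7,v6) [-+-] → (0.267225, 1.5, 0.319)–(0.8, 1.5, 0.319)  len=0.5328
  (v6,v5,v4) [-+-] → (0.8, -0.501047, 0.319)–(0.8, -1.5, 0.319)  len=0.9990
  (v7,v5,v6) [++-] → (0.8, -0.501047, 0.319)–(0.8, 1.5, 0.319)  len=2.0010

Chained into 1 loop(s):
  loop 1: 8 segments, perimeter = 9.2000
Total perimeter = 9.200


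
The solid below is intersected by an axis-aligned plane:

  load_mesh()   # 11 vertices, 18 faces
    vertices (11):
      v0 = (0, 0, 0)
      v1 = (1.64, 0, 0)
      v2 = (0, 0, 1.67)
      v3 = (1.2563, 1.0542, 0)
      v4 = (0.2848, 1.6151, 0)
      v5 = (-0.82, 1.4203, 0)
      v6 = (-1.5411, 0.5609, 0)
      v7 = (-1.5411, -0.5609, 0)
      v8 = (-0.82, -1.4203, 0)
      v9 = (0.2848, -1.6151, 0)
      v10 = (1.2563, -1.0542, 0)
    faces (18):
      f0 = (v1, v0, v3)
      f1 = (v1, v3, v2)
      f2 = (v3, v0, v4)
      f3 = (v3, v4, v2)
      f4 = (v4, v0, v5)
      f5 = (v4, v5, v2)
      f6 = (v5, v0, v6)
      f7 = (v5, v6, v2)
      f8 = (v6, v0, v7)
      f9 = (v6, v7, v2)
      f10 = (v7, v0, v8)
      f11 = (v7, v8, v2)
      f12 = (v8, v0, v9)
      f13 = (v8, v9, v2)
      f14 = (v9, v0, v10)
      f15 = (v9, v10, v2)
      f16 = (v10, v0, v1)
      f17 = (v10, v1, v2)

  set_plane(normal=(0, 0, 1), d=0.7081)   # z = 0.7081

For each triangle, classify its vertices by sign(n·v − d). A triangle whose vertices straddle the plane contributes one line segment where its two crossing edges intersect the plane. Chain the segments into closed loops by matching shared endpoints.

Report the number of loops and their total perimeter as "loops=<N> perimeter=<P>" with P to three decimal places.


Straddling triangles (9 of 18):
  (v1,v3,v2) [--+] → (0.723614, 0.607207, 0.7081)–(0.94462, 0, 0.7081)  len=0.6462
  (v3,v4,v2) [--+] → (0.164041, 0.930278, 0.7081)–(0.723614, 0.607207, 0.7081)  len=0.6461
  (v4,v5,v2) [--+] → (-0.47231, 0.818076, 0.7081)–(0.164041, 0.930278, 0.7081)  len=0.6462
  (v5,v6,v2) [--+] → (-0.887655, 0.323072, 0.7081)–(-0.47231, 0.818076, 0.7081)  len=0.6462
  (v6,v7,v2) [--+] → (-0.887655, -0.323072, 0.7081)–(-0.887655, 0.323072, 0.7081)  len=0.6461
  (v7,v8,v2) [--+] → (-0.47231, -0.818076, 0.7081)–(-0.887655, -0.323072, 0.7081)  len=0.6462
  (v8,v9,v2) [--+] → (0.164041, -0.930278, 0.7081)–(-0.47231, -0.818076, 0.7081)  len=0.6462
  (v9,v10,v2) [--+] → (0.723614, -0.607207, 0.7081)–(0.164041, -0.930278, 0.7081)  len=0.6461
  (v10,v1,v2) [--+] → (0.94462, 0, 0.7081)–(0.723614, -0.607207, 0.7081)  len=0.6462

Chained into 1 loop(s):
  loop 1: 9 segments, perimeter = 5.8155
Total perimeter = 5.815

loops=1 perimeter=5.815


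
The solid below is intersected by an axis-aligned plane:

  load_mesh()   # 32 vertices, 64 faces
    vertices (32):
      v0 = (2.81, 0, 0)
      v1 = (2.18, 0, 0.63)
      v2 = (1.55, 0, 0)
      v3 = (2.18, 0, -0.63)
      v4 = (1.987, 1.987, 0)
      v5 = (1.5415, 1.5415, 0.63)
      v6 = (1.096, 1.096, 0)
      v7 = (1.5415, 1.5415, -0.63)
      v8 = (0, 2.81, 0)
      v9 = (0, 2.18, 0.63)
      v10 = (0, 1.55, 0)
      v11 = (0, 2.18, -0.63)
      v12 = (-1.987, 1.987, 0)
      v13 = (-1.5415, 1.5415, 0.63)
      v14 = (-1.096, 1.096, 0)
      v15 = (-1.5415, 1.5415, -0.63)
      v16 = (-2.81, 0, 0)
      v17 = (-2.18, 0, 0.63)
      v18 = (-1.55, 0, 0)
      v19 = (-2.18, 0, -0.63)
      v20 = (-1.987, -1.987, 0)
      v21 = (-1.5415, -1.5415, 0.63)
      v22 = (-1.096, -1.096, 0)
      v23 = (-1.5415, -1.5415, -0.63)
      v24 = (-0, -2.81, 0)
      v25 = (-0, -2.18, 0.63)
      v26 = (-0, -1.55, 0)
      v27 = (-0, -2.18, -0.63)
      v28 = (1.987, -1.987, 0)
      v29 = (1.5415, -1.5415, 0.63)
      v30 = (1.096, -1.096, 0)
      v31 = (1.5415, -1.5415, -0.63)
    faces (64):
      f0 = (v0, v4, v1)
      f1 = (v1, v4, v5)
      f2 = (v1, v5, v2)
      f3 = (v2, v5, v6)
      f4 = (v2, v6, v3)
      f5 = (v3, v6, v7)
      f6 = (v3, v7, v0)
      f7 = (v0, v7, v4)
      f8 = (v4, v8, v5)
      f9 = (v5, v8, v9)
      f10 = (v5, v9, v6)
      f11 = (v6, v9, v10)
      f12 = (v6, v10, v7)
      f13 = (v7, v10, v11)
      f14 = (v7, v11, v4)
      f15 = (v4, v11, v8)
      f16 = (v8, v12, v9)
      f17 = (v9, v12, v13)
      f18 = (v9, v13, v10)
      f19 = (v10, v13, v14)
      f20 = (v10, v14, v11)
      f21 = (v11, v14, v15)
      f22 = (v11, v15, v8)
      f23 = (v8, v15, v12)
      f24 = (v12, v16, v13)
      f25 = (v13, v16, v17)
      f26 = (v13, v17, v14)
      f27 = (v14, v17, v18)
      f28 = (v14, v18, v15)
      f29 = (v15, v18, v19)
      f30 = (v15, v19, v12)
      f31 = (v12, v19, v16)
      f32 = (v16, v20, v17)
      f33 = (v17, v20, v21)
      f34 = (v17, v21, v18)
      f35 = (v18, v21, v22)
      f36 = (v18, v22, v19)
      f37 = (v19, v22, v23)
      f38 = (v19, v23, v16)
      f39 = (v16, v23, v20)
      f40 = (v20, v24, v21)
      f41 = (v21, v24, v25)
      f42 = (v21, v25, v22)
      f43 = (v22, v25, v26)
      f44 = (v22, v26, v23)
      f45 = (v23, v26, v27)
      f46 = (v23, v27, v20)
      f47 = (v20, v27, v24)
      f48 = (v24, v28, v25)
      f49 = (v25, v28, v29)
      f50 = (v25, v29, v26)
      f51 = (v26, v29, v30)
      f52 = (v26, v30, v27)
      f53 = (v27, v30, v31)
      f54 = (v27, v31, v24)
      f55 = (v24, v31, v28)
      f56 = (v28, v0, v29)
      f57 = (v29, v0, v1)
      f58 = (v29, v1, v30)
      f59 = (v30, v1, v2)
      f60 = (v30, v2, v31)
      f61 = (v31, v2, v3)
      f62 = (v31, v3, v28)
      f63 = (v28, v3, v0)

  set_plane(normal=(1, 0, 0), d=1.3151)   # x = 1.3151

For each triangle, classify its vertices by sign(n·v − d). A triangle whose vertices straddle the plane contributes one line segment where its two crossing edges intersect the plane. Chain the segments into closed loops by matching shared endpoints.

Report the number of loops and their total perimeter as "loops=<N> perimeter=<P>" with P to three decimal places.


Straddling triangles (20 of 64):
  (v2,v5,v6) [++-] → (1.3151, 1.3151, 0.309838)–(1.3151, 0.567071, 0)  len=0.8097
  (v2,v6,v3) [+-+] → (1.3151, 0.567071, 0)–(1.3151, 0.874475, -0.127337)  len=0.3327
  (v3,v6,v7) [+-+] → (1.3151, 0.874475, -0.127337)–(1.3151, 1.3151, -0.309838)  len=0.4769
  (v4,v8,v5) [+-+] → (1.3151, 2.2653, 0)–(1.3151, 1.7278, 0.537472)  len=0.7601
  (v5,v8,v9) [+--] → (1.3151, 1.7278, 0.537472)–(1.3151, 1.63528, 0.63)  len=0.1309
  (v5,v9,v6) [+--] → (1.3151, 1.63528, 0.63)–(1.3151, 1.3151, 0.309838)  len=0.4528
  (v6,v10,v7) [--+] → (1.3151, 1.54275, -0.537472)–(1.3151, 1.3151, -0.309838)  len=0.3219
  (v7,v10,v11) [+--] → (1.3151, 1.54275, -0.537472)–(1.3151, 1.63528, -0.63)  len=0.1309
  (v7,v11,v4) [+-+] → (1.3151, 1.63528, -0.63)–(1.3151, 2.05226, -0.213033)  len=0.5897
  (v4,v11,v8) [+--] → (1.3151, 2.05226, -0.213033)–(1.3151, 2.2653, 0)  len=0.3013
  (v24,v28,v25) [-+-] → (1.3151, -2.2653, 0)–(1.3151, -2.05226, 0.213033)  len=0.3013
  (v25,v28,v29) [-++] → (1.3151, -2.05226, 0.213033)–(1.3151, -1.63528, 0.63)  len=0.5897
  (v25,v29,v26) [-+-] → (1.3151, -1.63528, 0.63)–(1.3151, -1.54275, 0.537472)  len=0.1309
  (v26,v29,v30) [-+-] → (1.3151, -1.54275, 0.537472)–(1.3151, -1.3151, 0.309838)  len=0.3219
  (v27,v30,v31) [--+] → (1.3151, -1.3151, -0.309838)–(1.3151, -1.63528, -0.63)  len=0.4528
  (v27,v31,v24) [-+-] → (1.3151, -1.63528, -0.63)–(1.3151, -1.7278, -0.537472)  len=0.1309
  (v24,v31,v28) [-++] → (1.3151, -1.7278, -0.537472)–(1.3151, -2.2653, 0)  len=0.7601
  (v29,v1,v30) [++-] → (1.3151, -0.874475, 0.127337)–(1.3151, -1.3151, 0.309838)  len=0.4769
  (v30,v1,v2) [-++] → (1.3151, -0.874475, 0.127337)–(1.3151, -0.567071, 0)  len=0.3327
  (v30,v2,v31) [-++] → (1.3151, -0.567071, 0)–(1.3151, -1.3151, -0.309838)  len=0.8097

Chained into 2 loop(s):
  loop 1: 10 segments, perimeter = 4.3068
  loop 2: 10 segments, perimeter = 4.3068
Total perimeter = 8.614

loops=2 perimeter=8.614


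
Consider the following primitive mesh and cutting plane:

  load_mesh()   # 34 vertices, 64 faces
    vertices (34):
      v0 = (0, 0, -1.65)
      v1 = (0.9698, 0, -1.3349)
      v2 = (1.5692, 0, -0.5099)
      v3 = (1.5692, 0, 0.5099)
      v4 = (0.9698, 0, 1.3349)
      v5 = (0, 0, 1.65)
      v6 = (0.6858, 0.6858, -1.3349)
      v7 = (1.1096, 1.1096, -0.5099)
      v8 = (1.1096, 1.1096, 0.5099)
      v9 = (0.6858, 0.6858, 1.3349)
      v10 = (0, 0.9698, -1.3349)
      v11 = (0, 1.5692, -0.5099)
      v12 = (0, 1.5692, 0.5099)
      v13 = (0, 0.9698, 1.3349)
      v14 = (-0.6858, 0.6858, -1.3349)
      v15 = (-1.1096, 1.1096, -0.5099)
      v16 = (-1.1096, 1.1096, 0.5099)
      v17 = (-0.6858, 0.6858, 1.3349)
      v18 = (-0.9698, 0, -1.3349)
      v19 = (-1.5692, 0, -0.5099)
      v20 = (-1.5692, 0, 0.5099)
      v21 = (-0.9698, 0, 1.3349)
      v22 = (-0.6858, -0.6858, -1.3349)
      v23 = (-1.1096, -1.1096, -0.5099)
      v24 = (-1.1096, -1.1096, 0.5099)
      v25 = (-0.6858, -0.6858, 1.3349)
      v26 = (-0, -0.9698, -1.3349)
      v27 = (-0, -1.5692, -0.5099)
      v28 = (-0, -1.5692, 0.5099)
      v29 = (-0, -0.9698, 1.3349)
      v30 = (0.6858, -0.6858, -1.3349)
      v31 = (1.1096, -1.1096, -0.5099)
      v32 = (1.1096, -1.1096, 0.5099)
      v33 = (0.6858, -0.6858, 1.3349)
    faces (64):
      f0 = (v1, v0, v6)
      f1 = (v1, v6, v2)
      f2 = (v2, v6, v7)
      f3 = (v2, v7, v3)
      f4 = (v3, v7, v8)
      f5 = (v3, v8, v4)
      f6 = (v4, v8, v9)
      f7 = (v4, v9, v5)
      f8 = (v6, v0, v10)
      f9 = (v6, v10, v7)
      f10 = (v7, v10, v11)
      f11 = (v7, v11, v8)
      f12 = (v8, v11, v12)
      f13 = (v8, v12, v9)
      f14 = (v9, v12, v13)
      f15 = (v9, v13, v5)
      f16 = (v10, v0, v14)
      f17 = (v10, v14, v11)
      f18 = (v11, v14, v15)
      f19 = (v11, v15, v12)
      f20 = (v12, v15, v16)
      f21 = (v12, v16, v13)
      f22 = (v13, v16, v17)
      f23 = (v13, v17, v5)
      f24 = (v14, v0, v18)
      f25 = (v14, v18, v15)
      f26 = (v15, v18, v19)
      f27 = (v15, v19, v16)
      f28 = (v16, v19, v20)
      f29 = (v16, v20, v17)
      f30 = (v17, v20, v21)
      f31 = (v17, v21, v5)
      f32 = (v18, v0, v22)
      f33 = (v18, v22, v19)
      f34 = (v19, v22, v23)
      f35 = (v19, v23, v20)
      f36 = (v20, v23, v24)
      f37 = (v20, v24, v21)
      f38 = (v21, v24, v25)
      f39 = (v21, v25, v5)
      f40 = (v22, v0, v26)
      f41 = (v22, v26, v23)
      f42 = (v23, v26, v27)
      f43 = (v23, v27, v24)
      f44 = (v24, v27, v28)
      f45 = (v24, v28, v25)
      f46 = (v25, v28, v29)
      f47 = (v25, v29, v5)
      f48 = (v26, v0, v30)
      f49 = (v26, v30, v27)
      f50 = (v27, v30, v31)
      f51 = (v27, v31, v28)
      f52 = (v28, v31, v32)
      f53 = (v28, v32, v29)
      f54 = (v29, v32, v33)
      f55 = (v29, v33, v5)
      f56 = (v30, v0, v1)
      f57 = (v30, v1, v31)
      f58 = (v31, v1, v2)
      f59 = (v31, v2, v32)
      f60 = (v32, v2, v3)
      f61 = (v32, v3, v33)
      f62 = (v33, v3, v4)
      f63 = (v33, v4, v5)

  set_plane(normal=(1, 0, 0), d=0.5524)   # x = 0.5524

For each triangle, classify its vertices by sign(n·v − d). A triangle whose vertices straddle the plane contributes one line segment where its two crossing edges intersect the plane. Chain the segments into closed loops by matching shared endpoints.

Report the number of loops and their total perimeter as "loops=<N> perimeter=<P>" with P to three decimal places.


Straddling triangles (20 of 64):
  (v1,v0,v6) [+-+] → (0.5524, 0, -1.47052)–(0.5524, 0.5524, -1.39619)  len=0.5574
  (v4,v9,v5) [++-] → (0.5524, 0.5524, 1.39619)–(0.5524, 0, 1.47052)  len=0.5574
  (v6,v0,v10) [+--] → (0.5524, 0.5524, -1.39619)–(0.5524, 0.741043, -1.3349)  len=0.1984
  (v6,v10,v7) [+-+] → (0.5524, 0.741043, -1.3349)–(0.5524, 1.0394, -0.924184)  len=0.5076
  (v7,v10,v11) [+--] → (0.5524, 1.0394, -0.924184)–(0.5524, 1.34039, -0.5099)  len=0.5121
  (v7,v11,v8) [+-+] → (0.5524, 1.34039, -0.5099)–(0.5524, 1.34039, -0.00220577)  len=0.5077
  (v8,v11,v12) [+--] → (0.5524, 1.34039, -0.00220577)–(0.5524, 1.34039, 0.5099)  len=0.5121
  (v8,v12,v9) [+-+] → (0.5524, 1.34039, 0.5099)–(0.5524, 0.857637, 1.17442)  len=0.8214
  (v9,v12,v13) [+--] → (0.5524, 0.857637, 1.17442)–(0.5524, 0.741043, 1.3349)  len=0.1984
  (v9,v13,v5) [+--] → (0.5524, 0.741043, 1.3349)–(0.5524, 0.5524, 1.39619)  len=0.1984
  (v26,v0,v30) [--+] → (0.5524, -0.5524, -1.39619)–(0.5524, -0.741043, -1.3349)  len=0.1984
  (v26,v30,v27) [-+-] → (0.5524, -0.741043, -1.3349)–(0.5524, -0.857637, -1.17442)  len=0.1984
  (v27,v30,v31) [-++] → (0.5524, -0.857637, -1.17442)–(0.5524, -1.34039, -0.5099)  len=0.8214
  (v27,v31,v28) [-+-] → (0.5524, -1.34039, -0.5099)–(0.5524, -1.34039, 0.00220577)  len=0.5121
  (v28,v31,v32) [-++] → (0.5524, -1.34039, 0.00220577)–(0.5524, -1.34039, 0.5099)  len=0.5077
  (v28,v32,v29) [-+-] → (0.5524, -1.34039, 0.5099)–(0.5524, -1.0394, 0.924184)  len=0.5121
  (v29,v32,v33) [-++] → (0.5524, -1.0394, 0.924184)–(0.5524, -0.741043, 1.3349)  len=0.5076
  (v29,v33,v5) [-+-] → (0.5524, -0.741043, 1.3349)–(0.5524, -0.5524, 1.39619)  len=0.1984
  (v30,v0,v1) [+-+] → (0.5524, -0.5524, -1.39619)–(0.5524, 0, -1.47052)  len=0.5574
  (v33,v4,v5) [++-] → (0.5524, 0, 1.47052)–(0.5524, -0.5524, 1.39619)  len=0.5574

Chained into 1 loop(s):
  loop 1: 20 segments, perimeter = 9.1414
Total perimeter = 9.141

loops=1 perimeter=9.141


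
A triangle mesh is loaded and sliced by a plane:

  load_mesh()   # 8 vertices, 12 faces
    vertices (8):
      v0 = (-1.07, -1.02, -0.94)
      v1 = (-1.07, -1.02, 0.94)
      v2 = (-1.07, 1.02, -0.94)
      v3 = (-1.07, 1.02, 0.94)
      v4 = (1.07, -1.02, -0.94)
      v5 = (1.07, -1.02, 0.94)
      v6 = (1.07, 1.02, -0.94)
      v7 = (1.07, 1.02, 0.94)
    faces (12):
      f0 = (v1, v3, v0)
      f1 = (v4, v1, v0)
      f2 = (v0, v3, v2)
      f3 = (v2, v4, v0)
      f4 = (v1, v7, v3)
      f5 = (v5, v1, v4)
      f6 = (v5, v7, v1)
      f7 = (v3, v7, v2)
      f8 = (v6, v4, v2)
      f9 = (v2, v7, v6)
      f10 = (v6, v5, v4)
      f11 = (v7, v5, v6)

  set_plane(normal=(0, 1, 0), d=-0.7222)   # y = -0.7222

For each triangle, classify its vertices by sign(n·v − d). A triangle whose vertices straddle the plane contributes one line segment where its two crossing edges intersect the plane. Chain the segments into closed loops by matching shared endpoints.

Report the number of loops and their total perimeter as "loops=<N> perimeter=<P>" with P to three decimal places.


Straddling triangles (8 of 12):
  (v1,v3,v0) [-+-] → (-1.07, -0.7222, 0.94)–(-1.07, -0.7222, -0.665557)  len=1.6056
  (v0,v3,v2) [-++] → (-1.07, -0.7222, -0.665557)–(-1.07, -0.7222, -0.94)  len=0.2744
  (v2,v4,v0) [+--] → (0.757602, -0.7222, -0.94)–(-1.07, -0.7222, -0.94)  len=1.8276
  (v1,v7,v3) [-++] → (-0.757602, -0.7222, 0.94)–(-1.07, -0.7222, 0.94)  len=0.3124
  (v5,v7,v1) [-+-] → (1.07, -0.7222, 0.94)–(-0.757602, -0.7222, 0.94)  len=1.8276
  (v6,v4,v2) [+-+] → (1.07, -0.7222, -0.94)–(0.757602, -0.7222, -0.94)  len=0.3124
  (v6,v5,v4) [+--] → (1.07, -0.7222, 0.665557)–(1.07, -0.7222, -0.94)  len=1.6056
  (v7,v5,v6) [+-+] → (1.07, -0.7222, 0.94)–(1.07, -0.7222, 0.665557)  len=0.2744

Chained into 1 loop(s):
  loop 1: 8 segments, perimeter = 8.0400
Total perimeter = 8.040

loops=1 perimeter=8.040


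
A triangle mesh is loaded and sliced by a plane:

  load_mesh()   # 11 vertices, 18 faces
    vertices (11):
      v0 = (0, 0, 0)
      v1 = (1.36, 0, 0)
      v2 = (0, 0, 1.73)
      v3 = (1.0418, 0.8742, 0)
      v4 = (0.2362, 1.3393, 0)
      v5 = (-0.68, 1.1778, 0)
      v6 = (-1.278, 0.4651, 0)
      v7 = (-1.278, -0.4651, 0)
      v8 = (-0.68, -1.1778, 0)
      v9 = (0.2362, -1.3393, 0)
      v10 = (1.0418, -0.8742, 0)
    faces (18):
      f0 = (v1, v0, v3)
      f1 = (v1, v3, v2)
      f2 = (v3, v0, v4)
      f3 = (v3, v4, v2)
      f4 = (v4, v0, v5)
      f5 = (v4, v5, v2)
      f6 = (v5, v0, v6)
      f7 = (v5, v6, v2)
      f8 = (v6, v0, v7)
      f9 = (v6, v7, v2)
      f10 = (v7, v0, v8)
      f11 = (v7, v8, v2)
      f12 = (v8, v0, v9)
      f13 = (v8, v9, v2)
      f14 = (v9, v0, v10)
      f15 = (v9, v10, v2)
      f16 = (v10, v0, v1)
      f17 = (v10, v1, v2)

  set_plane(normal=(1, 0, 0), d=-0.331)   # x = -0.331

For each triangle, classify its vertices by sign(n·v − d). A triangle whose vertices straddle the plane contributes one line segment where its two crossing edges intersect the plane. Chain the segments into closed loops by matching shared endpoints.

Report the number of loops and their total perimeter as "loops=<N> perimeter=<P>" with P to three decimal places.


Straddling triangles (10 of 18):
  (v4,v0,v5) [++-] → (-0.331, 0.573311, 0)–(-0.331, 1.23932, 0)  len=0.6660
  (v4,v5,v2) [+-+] → (-0.331, 1.23932, 0)–(-0.331, 0.573311, 0.887897)  len=1.1099
  (v5,v0,v6) [-+-] → (-0.331, 0.573311, 0)–(-0.331, 0.12046, 0)  len=0.4529
  (v5,v6,v2) [--+] → (-0.331, 0.12046, 1.28193)–(-0.331, 0.573311, 0.887897)  len=0.6003
  (v6,v0,v7) [-+-] → (-0.331, 0.12046, 0)–(-0.331, -0.12046, 0)  len=0.2409
  (v6,v7,v2) [--+] → (-0.331, -0.12046, 1.28193)–(-0.331, 0.12046, 1.28193)  len=0.2409
  (v7,v0,v8) [-+-] → (-0.331, -0.12046, 0)–(-0.331, -0.573311, 0)  len=0.4529
  (v7,v8,v2) [--+] → (-0.331, -0.573311, 0.887897)–(-0.331, -0.12046, 1.28193)  len=0.6003
  (v8,v0,v9) [-++] → (-0.331, -0.573311, 0)–(-0.331, -1.23932, 0)  len=0.6660
  (v8,v9,v2) [-++] → (-0.331, -1.23932, 0)–(-0.331, -0.573311, 0.887897)  len=1.1099

Chained into 1 loop(s):
  loop 1: 10 segments, perimeter = 6.1400
Total perimeter = 6.140

loops=1 perimeter=6.140


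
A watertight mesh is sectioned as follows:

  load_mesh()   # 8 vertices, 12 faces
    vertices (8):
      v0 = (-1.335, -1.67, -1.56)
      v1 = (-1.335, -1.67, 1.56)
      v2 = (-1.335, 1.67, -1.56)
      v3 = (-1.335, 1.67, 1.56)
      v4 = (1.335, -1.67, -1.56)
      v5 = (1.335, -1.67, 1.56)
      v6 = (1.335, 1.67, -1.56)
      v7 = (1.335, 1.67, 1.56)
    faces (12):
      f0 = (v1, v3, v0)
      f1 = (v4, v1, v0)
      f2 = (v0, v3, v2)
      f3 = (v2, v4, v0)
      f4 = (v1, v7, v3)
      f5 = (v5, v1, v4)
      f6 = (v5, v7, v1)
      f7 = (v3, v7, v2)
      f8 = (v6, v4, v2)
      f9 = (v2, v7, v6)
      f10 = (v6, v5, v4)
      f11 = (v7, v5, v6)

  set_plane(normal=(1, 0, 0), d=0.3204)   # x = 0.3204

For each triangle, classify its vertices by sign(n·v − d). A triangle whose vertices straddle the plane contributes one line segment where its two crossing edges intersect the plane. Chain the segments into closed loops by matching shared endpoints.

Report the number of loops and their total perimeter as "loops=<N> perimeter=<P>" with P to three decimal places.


Straddling triangles (8 of 12):
  (v4,v1,v0) [+--] → (0.3204, -1.67, -0.3744)–(0.3204, -1.67, -1.56)  len=1.1856
  (v2,v4,v0) [-+-] → (0.3204, -0.4008, -1.56)–(0.3204, -1.67, -1.56)  len=1.2692
  (v1,v7,v3) [-+-] → (0.3204, 0.4008, 1.56)–(0.3204, 1.67, 1.56)  len=1.2692
  (v5,v1,v4) [+-+] → (0.3204, -1.67, 1.56)–(0.3204, -1.67, -0.3744)  len=1.9344
  (v5,v7,v1) [++-] → (0.3204, 0.4008, 1.56)–(0.3204, -1.67, 1.56)  len=2.0708
  (v3,v7,v2) [-+-] → (0.3204, 1.67, 1.56)–(0.3204, 1.67, 0.3744)  len=1.1856
  (v6,v4,v2) [++-] → (0.3204, -0.4008, -1.56)–(0.3204, 1.67, -1.56)  len=2.0708
  (v2,v7,v6) [-++] → (0.3204, 1.67, 0.3744)–(0.3204, 1.67, -1.56)  len=1.9344

Chained into 1 loop(s):
  loop 1: 8 segments, perimeter = 12.9200
Total perimeter = 12.920

loops=1 perimeter=12.920


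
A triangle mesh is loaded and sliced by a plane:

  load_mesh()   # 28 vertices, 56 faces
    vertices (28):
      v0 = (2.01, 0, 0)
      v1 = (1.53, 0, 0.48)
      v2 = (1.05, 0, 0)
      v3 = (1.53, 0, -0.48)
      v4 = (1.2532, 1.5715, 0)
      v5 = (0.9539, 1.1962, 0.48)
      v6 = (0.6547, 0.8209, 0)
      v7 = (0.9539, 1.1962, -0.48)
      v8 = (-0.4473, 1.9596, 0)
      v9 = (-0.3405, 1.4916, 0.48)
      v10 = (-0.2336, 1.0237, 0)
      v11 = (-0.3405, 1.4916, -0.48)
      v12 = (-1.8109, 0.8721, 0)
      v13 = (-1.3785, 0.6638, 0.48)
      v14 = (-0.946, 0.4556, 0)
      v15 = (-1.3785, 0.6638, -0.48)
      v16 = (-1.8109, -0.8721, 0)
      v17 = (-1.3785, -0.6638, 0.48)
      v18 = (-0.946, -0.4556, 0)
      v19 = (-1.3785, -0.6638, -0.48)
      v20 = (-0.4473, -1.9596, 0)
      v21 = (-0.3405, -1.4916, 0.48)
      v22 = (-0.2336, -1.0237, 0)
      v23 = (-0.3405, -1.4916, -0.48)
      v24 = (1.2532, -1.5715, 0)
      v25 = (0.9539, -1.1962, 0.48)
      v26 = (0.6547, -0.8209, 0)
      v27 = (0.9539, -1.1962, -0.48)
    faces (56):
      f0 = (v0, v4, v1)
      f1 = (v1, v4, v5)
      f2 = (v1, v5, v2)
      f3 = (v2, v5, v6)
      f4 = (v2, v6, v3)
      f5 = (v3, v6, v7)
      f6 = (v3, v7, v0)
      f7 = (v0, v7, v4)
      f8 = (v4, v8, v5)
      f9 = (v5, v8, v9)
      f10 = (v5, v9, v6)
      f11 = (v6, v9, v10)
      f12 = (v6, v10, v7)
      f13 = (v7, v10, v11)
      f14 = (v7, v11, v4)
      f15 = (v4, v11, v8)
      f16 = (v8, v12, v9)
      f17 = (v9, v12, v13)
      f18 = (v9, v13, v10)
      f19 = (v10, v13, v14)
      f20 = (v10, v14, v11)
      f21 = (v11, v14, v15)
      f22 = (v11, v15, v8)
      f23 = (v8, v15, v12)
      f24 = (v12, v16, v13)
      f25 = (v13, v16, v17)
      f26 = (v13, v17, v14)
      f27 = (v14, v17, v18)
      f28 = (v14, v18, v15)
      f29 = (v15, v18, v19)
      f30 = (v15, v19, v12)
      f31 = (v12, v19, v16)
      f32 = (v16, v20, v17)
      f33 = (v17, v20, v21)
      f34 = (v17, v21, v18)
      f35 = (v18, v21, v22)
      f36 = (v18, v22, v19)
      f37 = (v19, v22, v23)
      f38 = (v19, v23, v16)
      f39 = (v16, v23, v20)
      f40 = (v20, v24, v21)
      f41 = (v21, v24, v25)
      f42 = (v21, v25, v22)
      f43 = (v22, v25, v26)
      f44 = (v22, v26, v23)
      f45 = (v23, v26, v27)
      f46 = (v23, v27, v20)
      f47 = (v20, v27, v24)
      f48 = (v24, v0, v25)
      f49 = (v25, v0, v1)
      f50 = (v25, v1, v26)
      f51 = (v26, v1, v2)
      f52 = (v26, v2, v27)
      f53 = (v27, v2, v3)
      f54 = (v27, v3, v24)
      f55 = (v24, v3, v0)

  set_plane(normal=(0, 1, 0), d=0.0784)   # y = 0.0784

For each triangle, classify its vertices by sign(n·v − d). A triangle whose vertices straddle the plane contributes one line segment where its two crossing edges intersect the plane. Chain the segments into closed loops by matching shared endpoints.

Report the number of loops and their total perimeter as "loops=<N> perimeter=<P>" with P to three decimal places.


Straddling triangles (16 of 56):
  (v0,v4,v1) [-+-] → (1.97224, 0.0784, 0)–(1.51619, 0.0784, 0.456053)  len=0.6450
  (v1,v4,v5) [-++] → (1.51619, 0.0784, 0.456053)–(1.49224, 0.0784, 0.48)  len=0.0339
  (v1,v5,v2) [-+-] → (1.49224, 0.0784, 0.48)–(1.0437, 0.0784, 0.0314596)  len=0.6343
  (v2,v5,v6) [-++] → (1.0437, 0.0784, 0.0314596)–(1.01225, 0.0784, 0)  len=0.0445
  (v2,v6,v3) [-+-] → (1.01225, 0.0784, 0)–(1.4464, 0.0784, -0.434158)  len=0.6140
  (v3,v6,v7) [-++] → (1.4464, 0.0784, -0.434158)–(1.49224, 0.0784, -0.48)  len=0.0648
  (v3,v7,v0) [-+-] → (1.49224, 0.0784, -0.48)–(1.94078, 0.0784, -0.0314596)  len=0.6343
  (v0,v7,v4) [-++] → (1.94078, 0.0784, -0.0314596)–(1.97224, 0.0784, 0)  len=0.0445
  (v12,v16,v13) [+-+] → (-1.8109, 0.0784, 0)–(-1.54331, 0.0784, 0.297051)  len=0.3998
  (v13,v16,v17) [+--] → (-1.54331, 0.0784, 0.297051)–(-1.3785, 0.0784, 0.48)  len=0.2462
  (v13,v17,v14) [+-+] → (-1.3785, 0.0784, 0.48)–(-1.09174, 0.0784, 0.161744)  len=0.4284
  (v14,v17,v18) [+--] → (-1.09174, 0.0784, 0.161744)–(-0.946, 0.0784, 0)  len=0.2177
  (v14,v18,v15) [+-+] → (-0.946, 0.0784, 0)–(-1.15232, 0.0784, -0.22898)  len=0.3082
  (v15,v18,v19) [+--] → (-1.15232, 0.0784, -0.22898)–(-1.3785, 0.0784, -0.48)  len=0.3379
  (v15,v19,v12) [+-+] → (-1.3785, 0.0784, -0.48)–(-1.58745, 0.0784, -0.248047)  len=0.3122
  (v12,v19,v16) [+--] → (-1.58745, 0.0784, -0.248047)–(-1.8109, 0.0784, 0)  len=0.3339

Chained into 2 loop(s):
  loop 1: 8 segments, perimeter = 2.7153
  loop 2: 8 segments, perimeter = 2.5843
Total perimeter = 5.300

loops=2 perimeter=5.300


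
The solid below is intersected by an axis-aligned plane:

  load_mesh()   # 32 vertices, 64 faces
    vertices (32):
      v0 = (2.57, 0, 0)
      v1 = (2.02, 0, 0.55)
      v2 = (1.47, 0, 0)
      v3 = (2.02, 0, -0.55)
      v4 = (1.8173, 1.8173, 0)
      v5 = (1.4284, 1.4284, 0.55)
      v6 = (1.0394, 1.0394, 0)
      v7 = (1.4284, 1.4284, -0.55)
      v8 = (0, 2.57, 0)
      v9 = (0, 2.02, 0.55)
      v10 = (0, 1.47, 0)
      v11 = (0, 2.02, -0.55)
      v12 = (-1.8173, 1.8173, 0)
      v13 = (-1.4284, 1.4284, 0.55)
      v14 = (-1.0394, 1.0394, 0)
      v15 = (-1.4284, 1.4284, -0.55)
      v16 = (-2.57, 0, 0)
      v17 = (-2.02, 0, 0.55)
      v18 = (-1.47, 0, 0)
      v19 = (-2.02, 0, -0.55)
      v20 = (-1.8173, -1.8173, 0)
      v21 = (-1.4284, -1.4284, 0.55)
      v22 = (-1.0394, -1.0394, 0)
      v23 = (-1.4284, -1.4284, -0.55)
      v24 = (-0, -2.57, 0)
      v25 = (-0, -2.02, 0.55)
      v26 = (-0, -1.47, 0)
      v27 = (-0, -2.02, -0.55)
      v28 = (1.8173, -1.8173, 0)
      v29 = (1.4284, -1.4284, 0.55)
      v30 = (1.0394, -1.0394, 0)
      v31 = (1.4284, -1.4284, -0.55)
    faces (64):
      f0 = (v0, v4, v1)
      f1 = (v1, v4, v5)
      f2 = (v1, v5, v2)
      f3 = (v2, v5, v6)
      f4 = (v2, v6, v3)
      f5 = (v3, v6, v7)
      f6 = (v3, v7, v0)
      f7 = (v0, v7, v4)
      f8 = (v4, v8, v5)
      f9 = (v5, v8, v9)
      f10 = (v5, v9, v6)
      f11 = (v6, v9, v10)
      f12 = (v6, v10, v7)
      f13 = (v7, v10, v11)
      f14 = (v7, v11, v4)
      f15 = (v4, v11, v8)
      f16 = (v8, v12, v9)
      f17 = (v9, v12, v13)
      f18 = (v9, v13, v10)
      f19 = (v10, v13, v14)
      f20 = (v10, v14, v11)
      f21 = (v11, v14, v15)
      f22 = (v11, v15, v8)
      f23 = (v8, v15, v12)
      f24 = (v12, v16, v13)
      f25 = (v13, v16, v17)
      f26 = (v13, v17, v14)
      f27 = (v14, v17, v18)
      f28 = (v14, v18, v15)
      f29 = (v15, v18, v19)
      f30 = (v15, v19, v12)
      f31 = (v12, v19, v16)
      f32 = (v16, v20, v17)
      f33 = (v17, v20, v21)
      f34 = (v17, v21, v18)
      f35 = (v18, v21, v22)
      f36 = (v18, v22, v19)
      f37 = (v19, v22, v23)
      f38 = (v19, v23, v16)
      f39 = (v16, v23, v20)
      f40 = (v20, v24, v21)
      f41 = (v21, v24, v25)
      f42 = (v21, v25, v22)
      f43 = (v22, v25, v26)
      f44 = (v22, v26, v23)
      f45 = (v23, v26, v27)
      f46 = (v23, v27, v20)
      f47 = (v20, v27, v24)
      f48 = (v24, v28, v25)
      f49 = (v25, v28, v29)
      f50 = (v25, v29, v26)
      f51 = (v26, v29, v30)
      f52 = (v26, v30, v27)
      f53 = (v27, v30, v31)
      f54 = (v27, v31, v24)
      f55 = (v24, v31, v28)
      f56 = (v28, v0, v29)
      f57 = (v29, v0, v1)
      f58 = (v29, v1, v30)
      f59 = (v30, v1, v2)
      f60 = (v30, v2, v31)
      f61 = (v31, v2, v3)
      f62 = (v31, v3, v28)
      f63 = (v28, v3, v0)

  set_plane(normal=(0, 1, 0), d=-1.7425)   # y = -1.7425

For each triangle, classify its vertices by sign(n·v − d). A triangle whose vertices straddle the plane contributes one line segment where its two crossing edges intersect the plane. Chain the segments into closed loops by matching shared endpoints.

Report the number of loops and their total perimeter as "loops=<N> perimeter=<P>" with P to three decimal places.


loops=1 perimeter=8.143

Straddling triangles (18 of 64):
  (v16,v20,v17) [+-+] → (-1.84828, -1.7425, 0)–(-1.82564, -1.7425, 0.022638)  len=0.0320
  (v17,v20,v21) [+-+] → (-1.82564, -1.7425, 0.022638)–(-1.7425, -1.7425, 0.105786)  len=0.1176
  (v16,v23,v20) [++-] → (-1.7425, -1.7425, -0.105786)–(-1.84828, -1.7425, 0)  len=0.1496
  (v20,v24,v21) [--+] → (-1.03539, -1.7425, 0.398673)–(-1.7425, -1.7425, 0.105786)  len=0.7654
  (v21,v24,v25) [+--] → (-1.03539, -1.7425, 0.398673)–(-0.670015, -1.7425, 0.55)  len=0.3955
  (v21,v25,v22) [+-+] → (-0.670015, -1.7425, 0.55)–(-0.29414, -1.7425, 0.394355)  len=0.4068
  (v22,v25,v26) [+-+] → (-0.29414, -1.7425, 0.394355)–(0, -1.7425, 0.2725)  len=0.3184
  (v23,v26,v27) [++-] → (0, -1.7425, -0.2725)–(-0.670015, -1.7425, -0.55)  len=0.7252
  (v23,v27,v20) [+--] → (-0.670015, -1.7425, -0.55)–(-1.7425, -1.7425, -0.105786)  len=1.1608
  (v25,v28,v29) [--+] → (1.7425, -1.7425, 0.105786)–(0.670015, -1.7425, 0.55)  len=1.1608
  (v25,v29,v26) [-++] → (0.670015, -1.7425, 0.55)–(0, -1.7425, 0.2725)  len=0.7252
  (v26,v30,v27) [++-] → (0.29414, -1.7425, -0.394355)–(0, -1.7425, -0.2725)  len=0.3184
  (v27,v30,v31) [-++] → (0.29414, -1.7425, -0.394355)–(0.670015, -1.7425, -0.55)  len=0.4068
  (v27,v31,v24) [-+-] → (0.670015, -1.7425, -0.55)–(1.03539, -1.7425, -0.398673)  len=0.3955
  (v24,v31,v28) [-+-] → (1.03539, -1.7425, -0.398673)–(1.7425, -1.7425, -0.105786)  len=0.7654
  (v28,v0,v29) [-++] → (1.84828, -1.7425, 0)–(1.7425, -1.7425, 0.105786)  len=0.1496
  (v31,v3,v28) [++-] → (1.82564, -1.7425, -0.022638)–(1.7425, -1.7425, -0.105786)  len=0.1176
  (v28,v3,v0) [-++] → (1.82564, -1.7425, -0.022638)–(1.84828, -1.7425, 0)  len=0.0320

Chained into 1 loop(s):
  loop 1: 18 segments, perimeter = 8.1426
Total perimeter = 8.143


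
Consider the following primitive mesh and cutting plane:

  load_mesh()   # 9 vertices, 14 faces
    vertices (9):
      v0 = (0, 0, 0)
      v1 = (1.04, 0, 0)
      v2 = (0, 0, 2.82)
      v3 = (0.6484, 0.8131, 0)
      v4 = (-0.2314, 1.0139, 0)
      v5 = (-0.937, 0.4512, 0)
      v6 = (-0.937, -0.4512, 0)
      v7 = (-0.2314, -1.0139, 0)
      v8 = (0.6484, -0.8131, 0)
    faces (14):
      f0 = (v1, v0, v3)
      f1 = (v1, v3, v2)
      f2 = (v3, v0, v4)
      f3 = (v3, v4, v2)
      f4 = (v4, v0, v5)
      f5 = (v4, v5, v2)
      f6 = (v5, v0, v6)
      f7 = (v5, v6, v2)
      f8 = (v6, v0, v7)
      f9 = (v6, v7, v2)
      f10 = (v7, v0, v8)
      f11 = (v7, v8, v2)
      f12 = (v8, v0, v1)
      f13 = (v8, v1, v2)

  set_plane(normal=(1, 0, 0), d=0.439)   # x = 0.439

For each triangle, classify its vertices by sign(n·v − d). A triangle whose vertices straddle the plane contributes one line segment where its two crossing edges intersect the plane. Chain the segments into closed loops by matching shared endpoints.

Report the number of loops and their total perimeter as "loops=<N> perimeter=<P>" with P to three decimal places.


loops=1 perimeter=5.457

Straddling triangles (8 of 14):
  (v1,v0,v3) [+-+] → (0.439, 0, 0)–(0.439, 0.55051, 0)  len=0.5505
  (v1,v3,v2) [++-] → (0.439, 0.55051, 0.910716)–(0.439, 0, 1.62963)  len=0.9055
  (v3,v0,v4) [+--] → (0.439, 0.55051, 0)–(0.439, 0.860892, 0)  len=0.3104
  (v3,v4,v2) [+--] → (0.439, 0.860892, 0)–(0.439, 0.55051, 0.910716)  len=0.9622
  (v7,v0,v8) [--+] → (0.439, -0.55051, 0)–(0.439, -0.860892, 0)  len=0.3104
  (v7,v8,v2) [-+-] → (0.439, -0.860892, 0)–(0.439, -0.55051, 0.910716)  len=0.9622
  (v8,v0,v1) [+-+] → (0.439, -0.55051, 0)–(0.439, 0, 0)  len=0.5505
  (v8,v1,v2) [++-] → (0.439, 0, 1.62963)–(0.439, -0.55051, 0.910716)  len=0.9055

Chained into 1 loop(s):
  loop 1: 8 segments, perimeter = 5.4571
Total perimeter = 5.457


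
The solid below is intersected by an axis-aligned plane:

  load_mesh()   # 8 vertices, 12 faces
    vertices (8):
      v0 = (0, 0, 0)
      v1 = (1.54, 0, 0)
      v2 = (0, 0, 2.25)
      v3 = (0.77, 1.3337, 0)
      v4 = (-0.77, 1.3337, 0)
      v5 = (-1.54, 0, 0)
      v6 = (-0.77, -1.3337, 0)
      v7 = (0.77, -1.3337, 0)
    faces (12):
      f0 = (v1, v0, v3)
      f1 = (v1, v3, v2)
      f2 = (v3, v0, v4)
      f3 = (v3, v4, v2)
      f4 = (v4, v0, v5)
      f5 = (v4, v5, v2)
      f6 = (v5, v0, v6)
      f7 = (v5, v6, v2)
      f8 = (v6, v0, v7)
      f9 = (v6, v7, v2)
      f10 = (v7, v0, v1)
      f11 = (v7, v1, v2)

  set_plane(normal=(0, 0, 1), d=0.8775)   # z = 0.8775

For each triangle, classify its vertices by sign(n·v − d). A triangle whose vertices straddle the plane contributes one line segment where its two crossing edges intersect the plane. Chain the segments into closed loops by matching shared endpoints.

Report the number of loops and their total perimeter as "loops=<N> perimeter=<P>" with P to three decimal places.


loops=1 perimeter=5.636

Straddling triangles (6 of 12):
  (v1,v3,v2) [--+] → (0.4697, 0.813557, 0.8775)–(0.9394, 0, 0.8775)  len=0.9394
  (v3,v4,v2) [--+] → (-0.4697, 0.813557, 0.8775)–(0.4697, 0.813557, 0.8775)  len=0.9394
  (v4,v5,v2) [--+] → (-0.9394, 0, 0.8775)–(-0.4697, 0.813557, 0.8775)  len=0.9394
  (v5,v6,v2) [--+] → (-0.4697, -0.813557, 0.8775)–(-0.9394, 0, 0.8775)  len=0.9394
  (v6,v7,v2) [--+] → (0.4697, -0.813557, 0.8775)–(-0.4697, -0.813557, 0.8775)  len=0.9394
  (v7,v1,v2) [--+] → (0.9394, 0, 0.8775)–(0.4697, -0.813557, 0.8775)  len=0.9394

Chained into 1 loop(s):
  loop 1: 6 segments, perimeter = 5.6364
Total perimeter = 5.636


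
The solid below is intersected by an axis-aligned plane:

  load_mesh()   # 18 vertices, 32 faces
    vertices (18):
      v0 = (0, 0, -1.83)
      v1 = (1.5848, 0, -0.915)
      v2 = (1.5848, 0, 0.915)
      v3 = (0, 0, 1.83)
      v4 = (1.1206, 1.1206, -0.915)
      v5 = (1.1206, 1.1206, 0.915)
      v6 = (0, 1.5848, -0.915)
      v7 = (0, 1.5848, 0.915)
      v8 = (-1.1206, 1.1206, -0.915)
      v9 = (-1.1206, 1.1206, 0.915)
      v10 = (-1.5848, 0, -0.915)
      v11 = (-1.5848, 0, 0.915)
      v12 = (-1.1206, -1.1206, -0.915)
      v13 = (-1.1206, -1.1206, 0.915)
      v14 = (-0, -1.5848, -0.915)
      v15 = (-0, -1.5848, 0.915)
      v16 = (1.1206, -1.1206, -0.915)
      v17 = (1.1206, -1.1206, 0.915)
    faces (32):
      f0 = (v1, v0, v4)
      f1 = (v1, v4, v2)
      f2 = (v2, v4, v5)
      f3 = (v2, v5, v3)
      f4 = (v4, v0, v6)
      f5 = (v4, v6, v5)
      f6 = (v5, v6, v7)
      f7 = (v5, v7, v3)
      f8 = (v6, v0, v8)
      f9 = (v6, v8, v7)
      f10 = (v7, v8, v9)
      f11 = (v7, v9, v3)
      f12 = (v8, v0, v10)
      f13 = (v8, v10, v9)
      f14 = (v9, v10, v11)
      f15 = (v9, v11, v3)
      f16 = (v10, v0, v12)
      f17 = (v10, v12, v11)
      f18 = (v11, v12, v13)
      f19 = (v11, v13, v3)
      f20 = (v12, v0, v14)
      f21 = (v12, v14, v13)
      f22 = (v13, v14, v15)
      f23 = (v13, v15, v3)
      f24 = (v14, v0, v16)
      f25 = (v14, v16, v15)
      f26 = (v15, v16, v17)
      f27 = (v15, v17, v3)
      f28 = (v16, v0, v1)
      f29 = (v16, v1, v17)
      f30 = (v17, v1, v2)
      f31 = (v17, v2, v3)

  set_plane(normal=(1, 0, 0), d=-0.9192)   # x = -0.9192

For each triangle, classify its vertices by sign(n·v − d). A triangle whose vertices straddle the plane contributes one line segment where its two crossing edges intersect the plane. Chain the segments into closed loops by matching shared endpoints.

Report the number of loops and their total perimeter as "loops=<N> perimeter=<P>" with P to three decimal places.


Straddling triangles (12 of 32):
  (v6,v0,v8) [++-] → (-0.9192, 0.9192, -1.07945)–(-0.9192, 1.20403, -0.915)  len=0.3289
  (v6,v8,v7) [+-+] → (-0.9192, 1.20403, -0.915)–(-0.9192, 1.20403, -0.586103)  len=0.3289
  (v7,v8,v9) [+--] → (-0.9192, 1.20403, -0.586103)–(-0.9192, 1.20403, 0.915)  len=1.5011
  (v7,v9,v3) [+-+] → (-0.9192, 1.20403, 0.915)–(-0.9192, 0.9192, 1.07945)  len=0.3289
  (v8,v0,v10) [-+-] → (-0.9192, 0.9192, -1.07945)–(-0.9192, 0, -1.29929)  len=0.9451
  (v9,v11,v3) [--+] → (-0.9192, 0, 1.29929)–(-0.9192, 0.9192, 1.07945)  len=0.9451
  (v10,v0,v12) [-+-] → (-0.9192, 0, -1.29929)–(-0.9192, -0.9192, -1.07945)  len=0.9451
  (v11,v13,v3) [--+] → (-0.9192, -0.9192, 1.07945)–(-0.9192, 0, 1.29929)  len=0.9451
  (v12,v0,v14) [-++] → (-0.9192, -0.9192, -1.07945)–(-0.9192, -1.20403, -0.915)  len=0.3289
  (v12,v14,v13) [-+-] → (-0.9192, -1.20403, -0.915)–(-0.9192, -1.20403, 0.586103)  len=1.5011
  (v13,v14,v15) [-++] → (-0.9192, -1.20403, 0.586103)–(-0.9192, -1.20403, 0.915)  len=0.3289
  (v13,v15,v3) [-++] → (-0.9192, -1.20403, 0.915)–(-0.9192, -0.9192, 1.07945)  len=0.3289

Chained into 1 loop(s):
  loop 1: 12 segments, perimeter = 8.7561
Total perimeter = 8.756

loops=1 perimeter=8.756
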